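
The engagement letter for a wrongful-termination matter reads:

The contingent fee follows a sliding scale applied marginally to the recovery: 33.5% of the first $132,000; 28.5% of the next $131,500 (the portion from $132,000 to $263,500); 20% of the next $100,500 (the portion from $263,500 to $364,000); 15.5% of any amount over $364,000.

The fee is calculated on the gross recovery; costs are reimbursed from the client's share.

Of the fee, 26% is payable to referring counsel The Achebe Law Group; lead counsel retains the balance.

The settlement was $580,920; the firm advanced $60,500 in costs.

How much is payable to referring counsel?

Fee base is the gross recovery, $580,920; costs are reimbursed separately.
First $132,000 at 33.5% = $44,220.00
Next $131,500 at 28.5% = $37,477.50
Next $100,500 at 20% = $20,100.00
Remaining $216,920 at 15.5% = $33,622.60
Fee: $44,220.00 + $37,477.50 + $20,100.00 + $33,622.60 = $135,420.10
Referral share: 26% of $135,420.10 = $35,209.23; lead counsel retains $135,420.10 − $35,209.23 = $100,210.87.

$35,209.23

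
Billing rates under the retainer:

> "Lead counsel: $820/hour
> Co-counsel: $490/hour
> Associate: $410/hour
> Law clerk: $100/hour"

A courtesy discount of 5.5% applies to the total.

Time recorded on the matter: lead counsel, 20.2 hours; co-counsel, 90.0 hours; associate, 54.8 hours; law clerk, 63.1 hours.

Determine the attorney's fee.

Lead counsel: 20.2 × $820 = $16,564.00
Co-counsel: 90.0 × $490 = $44,100.00
Associate: 54.8 × $410 = $22,468.00
Law clerk: 63.1 × $100 = $6,310.00
Subtotal: $89,442.00
Less 5.5% discount: −$4,919.31
Total: $89,442.00 − $4,919.31 = $84,522.69

$84,522.69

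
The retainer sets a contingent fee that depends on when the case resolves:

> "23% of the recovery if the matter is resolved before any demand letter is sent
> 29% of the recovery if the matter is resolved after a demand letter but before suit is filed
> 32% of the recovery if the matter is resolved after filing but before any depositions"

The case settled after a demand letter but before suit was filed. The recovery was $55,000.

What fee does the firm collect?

The matter settled after a demand letter but before suit was filed, so the 29% rate applies.
$55,000 × 29% = $15,950.00

$15,950.00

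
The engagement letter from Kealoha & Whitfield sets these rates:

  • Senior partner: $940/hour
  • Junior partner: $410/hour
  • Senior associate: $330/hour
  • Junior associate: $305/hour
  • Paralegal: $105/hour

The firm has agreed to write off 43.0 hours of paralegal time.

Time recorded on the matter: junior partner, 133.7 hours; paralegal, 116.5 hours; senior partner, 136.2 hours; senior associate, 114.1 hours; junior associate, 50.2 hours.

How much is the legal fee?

$243,526.50

Senior partner: 136.2 × $940 = $128,028.00
Junior partner: 133.7 × $410 = $54,817.00
Senior associate: 114.1 × $330 = $37,653.00
Junior associate: 50.2 × $305 = $15,311.00
Paralegal: 116.5 × $105 = $12,232.50
Subtotal: $248,041.50
Write-off: 43.0 × $105 = $4,515.00
Total: $248,041.50 − $4,515.00 = $243,526.50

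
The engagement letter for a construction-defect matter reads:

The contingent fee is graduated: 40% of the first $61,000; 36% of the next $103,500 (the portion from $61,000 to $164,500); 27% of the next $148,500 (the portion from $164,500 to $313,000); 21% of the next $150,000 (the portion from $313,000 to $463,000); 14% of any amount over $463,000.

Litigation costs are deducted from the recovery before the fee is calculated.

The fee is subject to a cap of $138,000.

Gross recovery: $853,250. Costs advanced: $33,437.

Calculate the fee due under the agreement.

Fee base (net of costs): $853,250 − $33,437 = $819,813
First $61,000 at 40% = $24,400.00
Next $103,500 at 36% = $37,260.00
Next $148,500 at 27% = $40,095.00
Next $150,000 at 21% = $31,500.00
Remaining $356,813 at 14% = $49,953.82
Fee: $24,400.00 + $37,260.00 + $40,095.00 + $31,500.00 + $49,953.82 = $183,208.82
$183,208.82 exceeds the $138,000 cap, so the fee is capped at $138,000.00.

$138,000.00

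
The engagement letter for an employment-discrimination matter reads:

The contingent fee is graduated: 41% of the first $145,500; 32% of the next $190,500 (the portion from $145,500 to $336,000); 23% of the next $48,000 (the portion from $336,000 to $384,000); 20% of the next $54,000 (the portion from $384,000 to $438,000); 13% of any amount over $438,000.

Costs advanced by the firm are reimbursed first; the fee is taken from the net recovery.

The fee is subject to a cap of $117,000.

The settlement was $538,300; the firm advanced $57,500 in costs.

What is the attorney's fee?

$117,000.00

Fee base (net of costs): $538,300 − $57,500 = $480,800
First $145,500 at 41% = $59,655.00
Next $190,500 at 32% = $60,960.00
Next $48,000 at 23% = $11,040.00
Next $54,000 at 20% = $10,800.00
Remaining $42,800 at 13% = $5,564.00
Fee: $59,655.00 + $60,960.00 + $11,040.00 + $10,800.00 + $5,564.00 = $148,019.00
$148,019.00 exceeds the $117,000 cap, so the fee is capped at $117,000.00.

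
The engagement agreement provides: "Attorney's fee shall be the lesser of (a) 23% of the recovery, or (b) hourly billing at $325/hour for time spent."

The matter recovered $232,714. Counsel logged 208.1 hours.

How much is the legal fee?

$53,524.22

(a) 23% of $232,714 = $53,524.22
(b) 208.1 × $325 = $67,632.50
The lesser is (a): $53,524.22.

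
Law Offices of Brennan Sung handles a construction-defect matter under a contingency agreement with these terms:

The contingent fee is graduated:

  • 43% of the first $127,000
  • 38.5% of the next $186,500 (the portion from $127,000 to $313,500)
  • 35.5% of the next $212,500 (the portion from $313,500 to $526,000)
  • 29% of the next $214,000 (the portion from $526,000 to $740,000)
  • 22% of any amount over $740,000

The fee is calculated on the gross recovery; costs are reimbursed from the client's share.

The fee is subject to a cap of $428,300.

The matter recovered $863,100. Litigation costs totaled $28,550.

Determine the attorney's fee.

Fee base is the gross recovery, $863,100; costs are reimbursed separately.
First $127,000 at 43% = $54,610.00
Next $186,500 at 38.5% = $71,802.50
Next $212,500 at 35.5% = $75,437.50
Next $214,000 at 29% = $62,060.00
Remaining $123,100 at 22% = $27,082.00
Fee: $54,610.00 + $71,802.50 + $75,437.50 + $62,060.00 + $27,082.00 = $290,992.00
$290,992.00 is under the $428,300 cap.

$290,992.00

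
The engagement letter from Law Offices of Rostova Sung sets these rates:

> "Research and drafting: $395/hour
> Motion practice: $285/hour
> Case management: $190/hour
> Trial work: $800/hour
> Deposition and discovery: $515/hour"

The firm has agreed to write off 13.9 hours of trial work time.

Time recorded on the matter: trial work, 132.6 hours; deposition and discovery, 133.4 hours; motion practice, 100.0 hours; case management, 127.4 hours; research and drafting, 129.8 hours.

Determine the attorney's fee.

$267,638.00

Research and drafting: 129.8 × $395 = $51,271.00
Motion practice: 100.0 × $285 = $28,500.00
Case management: 127.4 × $190 = $24,206.00
Trial work: 132.6 × $800 = $106,080.00
Deposition and discovery: 133.4 × $515 = $68,701.00
Subtotal: $278,758.00
Write-off: 13.9 × $800 = $11,120.00
Total: $278,758.00 − $11,120.00 = $267,638.00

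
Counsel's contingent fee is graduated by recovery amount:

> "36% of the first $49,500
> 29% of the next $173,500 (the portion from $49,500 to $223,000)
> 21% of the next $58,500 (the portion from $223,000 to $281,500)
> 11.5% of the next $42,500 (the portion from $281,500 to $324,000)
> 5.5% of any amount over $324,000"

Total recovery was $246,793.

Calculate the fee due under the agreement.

First $49,500 at 36% = $17,820.00
Next $173,500 at 29% = $50,315.00
Remaining $23,793 at 21% = $4,996.53
Fee: $17,820.00 + $50,315.00 + $4,996.53 = $73,131.53

$73,131.53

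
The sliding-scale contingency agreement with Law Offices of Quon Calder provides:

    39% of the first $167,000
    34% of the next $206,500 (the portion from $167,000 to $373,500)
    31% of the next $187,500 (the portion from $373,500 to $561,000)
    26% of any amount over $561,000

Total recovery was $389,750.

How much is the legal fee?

$140,377.50

First $167,000 at 39% = $65,130.00
Next $206,500 at 34% = $70,210.00
Remaining $16,250 at 31% = $5,037.50
Fee: $65,130.00 + $70,210.00 + $5,037.50 = $140,377.50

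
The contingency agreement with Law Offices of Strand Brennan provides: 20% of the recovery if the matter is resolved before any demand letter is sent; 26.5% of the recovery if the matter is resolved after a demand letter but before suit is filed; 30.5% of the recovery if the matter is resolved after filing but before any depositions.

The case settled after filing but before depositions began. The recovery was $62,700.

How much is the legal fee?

The matter settled after filing but before depositions began, so the 30.5% rate applies.
$62,700 × 30.5% = $19,123.50

$19,123.50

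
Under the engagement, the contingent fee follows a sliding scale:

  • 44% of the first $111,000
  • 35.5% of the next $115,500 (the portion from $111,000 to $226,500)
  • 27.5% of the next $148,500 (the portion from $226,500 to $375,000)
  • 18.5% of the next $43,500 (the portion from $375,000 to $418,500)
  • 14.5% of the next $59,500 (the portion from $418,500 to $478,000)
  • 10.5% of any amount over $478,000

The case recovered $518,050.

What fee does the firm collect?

First $111,000 at 44% = $48,840.00
Next $115,500 at 35.5% = $41,002.50
Next $148,500 at 27.5% = $40,837.50
Next $43,500 at 18.5% = $8,047.50
Next $59,500 at 14.5% = $8,627.50
Remaining $40,050 at 10.5% = $4,205.25
Fee: $48,840.00 + $41,002.50 + $40,837.50 + $8,047.50 + $8,627.50 + $4,205.25 = $151,560.25

$151,560.25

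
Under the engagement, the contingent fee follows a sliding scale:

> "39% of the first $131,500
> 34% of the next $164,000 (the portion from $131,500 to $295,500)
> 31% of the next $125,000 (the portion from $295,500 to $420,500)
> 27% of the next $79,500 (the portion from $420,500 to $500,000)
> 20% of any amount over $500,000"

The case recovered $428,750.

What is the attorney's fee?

First $131,500 at 39% = $51,285.00
Next $164,000 at 34% = $55,760.00
Next $125,000 at 31% = $38,750.00
Remaining $8,250 at 27% = $2,227.50
Fee: $51,285.00 + $55,760.00 + $38,750.00 + $2,227.50 = $148,022.50

$148,022.50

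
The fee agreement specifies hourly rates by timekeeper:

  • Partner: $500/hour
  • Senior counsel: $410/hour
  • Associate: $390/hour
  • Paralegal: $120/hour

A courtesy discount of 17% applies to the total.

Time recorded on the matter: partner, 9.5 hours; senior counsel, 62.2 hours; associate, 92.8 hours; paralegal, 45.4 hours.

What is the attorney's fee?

Partner: 9.5 × $500 = $4,750.00
Senior counsel: 62.2 × $410 = $25,502.00
Associate: 92.8 × $390 = $36,192.00
Paralegal: 45.4 × $120 = $5,448.00
Subtotal: $71,892.00
Less 17% discount: −$12,221.64
Total: $71,892.00 − $12,221.64 = $59,670.36

$59,670.36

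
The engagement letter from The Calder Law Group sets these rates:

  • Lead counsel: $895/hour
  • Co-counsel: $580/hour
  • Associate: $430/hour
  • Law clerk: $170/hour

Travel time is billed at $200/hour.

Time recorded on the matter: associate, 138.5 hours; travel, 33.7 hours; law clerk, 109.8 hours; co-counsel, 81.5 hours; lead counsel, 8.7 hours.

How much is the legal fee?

$140,017.50

Lead counsel: 8.7 × $895 = $7,786.50
Co-counsel: 81.5 × $580 = $47,270.00
Associate: 138.5 × $430 = $59,555.00
Law clerk: 109.8 × $170 = $18,666.00
Subtotal: $7,786.50 + $47,270.00 + $59,555.00 + $18,666.00 = $133,277.50
Travel: 33.7 × $200 = $6,740.00
Total: $133,277.50 + $6,740.00 = $140,017.50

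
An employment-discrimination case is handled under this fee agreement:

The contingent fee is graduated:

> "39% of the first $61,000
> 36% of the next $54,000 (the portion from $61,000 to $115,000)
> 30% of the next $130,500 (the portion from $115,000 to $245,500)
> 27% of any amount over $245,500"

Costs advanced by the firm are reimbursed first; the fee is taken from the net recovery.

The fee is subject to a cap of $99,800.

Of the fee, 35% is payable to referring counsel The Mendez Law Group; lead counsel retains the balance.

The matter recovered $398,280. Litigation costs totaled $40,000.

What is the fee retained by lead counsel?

$64,870.00

Fee base (net of costs): $398,280 − $40,000 = $358,280
First $61,000 at 39% = $23,790.00
Next $54,000 at 36% = $19,440.00
Next $130,500 at 30% = $39,150.00
Remaining $112,780 at 27% = $30,450.60
Fee: $23,790.00 + $19,440.00 + $39,150.00 + $30,450.60 = $112,830.60
$112,830.60 exceeds the $99,800 cap, so the fee is capped at $99,800.00.
Referral share: 35% of $99,800.00 = $34,930.00; lead counsel retains $99,800.00 − $34,930.00 = $64,870.00.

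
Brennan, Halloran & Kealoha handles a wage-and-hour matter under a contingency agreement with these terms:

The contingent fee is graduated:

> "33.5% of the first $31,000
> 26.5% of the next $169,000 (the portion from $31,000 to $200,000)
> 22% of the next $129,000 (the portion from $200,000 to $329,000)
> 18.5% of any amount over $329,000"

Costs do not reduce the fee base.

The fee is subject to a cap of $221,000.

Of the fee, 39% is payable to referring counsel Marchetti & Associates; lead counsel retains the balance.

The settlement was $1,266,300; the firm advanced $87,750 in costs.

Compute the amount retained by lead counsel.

$134,810.00

Fee base is the gross recovery, $1,266,300; costs are reimbursed separately.
First $31,000 at 33.5% = $10,385.00
Next $169,000 at 26.5% = $44,785.00
Next $129,000 at 22% = $28,380.00
Remaining $937,300 at 18.5% = $173,400.50
Fee: $10,385.00 + $44,785.00 + $28,380.00 + $173,400.50 = $256,950.50
$256,950.50 exceeds the $221,000 cap, so the fee is capped at $221,000.00.
Referral share: 39% of $221,000.00 = $86,190.00; lead counsel retains $221,000.00 − $86,190.00 = $134,810.00.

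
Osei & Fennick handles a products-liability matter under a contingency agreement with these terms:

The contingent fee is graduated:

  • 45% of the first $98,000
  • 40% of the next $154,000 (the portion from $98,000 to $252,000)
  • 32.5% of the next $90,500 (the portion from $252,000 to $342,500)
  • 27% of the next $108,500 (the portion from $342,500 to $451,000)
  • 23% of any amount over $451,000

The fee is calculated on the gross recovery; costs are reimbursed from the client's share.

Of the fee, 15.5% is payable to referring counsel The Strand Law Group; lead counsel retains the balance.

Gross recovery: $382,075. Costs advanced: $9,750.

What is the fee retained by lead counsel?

$123,199.10

Fee base is the gross recovery, $382,075; costs are reimbursed separately.
First $98,000 at 45% = $44,100.00
Next $154,000 at 40% = $61,600.00
Next $90,500 at 32.5% = $29,412.50
Remaining $39,575 at 27% = $10,685.25
Fee: $44,100.00 + $61,600.00 + $29,412.50 + $10,685.25 = $145,797.75
Referral share: 15.5% of $145,797.75 = $22,598.65; lead counsel retains $145,797.75 − $22,598.65 = $123,199.10.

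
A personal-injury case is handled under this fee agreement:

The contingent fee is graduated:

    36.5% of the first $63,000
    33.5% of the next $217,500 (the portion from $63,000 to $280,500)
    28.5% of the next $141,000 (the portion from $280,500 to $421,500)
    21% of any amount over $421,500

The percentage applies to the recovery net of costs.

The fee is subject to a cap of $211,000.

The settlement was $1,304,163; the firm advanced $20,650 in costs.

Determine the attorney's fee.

$211,000.00

Fee base (net of costs): $1,304,163 − $20,650 = $1,283,513
First $63,000 at 36.5% = $22,995.00
Next $217,500 at 33.5% = $72,862.50
Next $141,000 at 28.5% = $40,185.00
Remaining $862,013 at 21% = $181,022.73
Fee: $22,995.00 + $72,862.50 + $40,185.00 + $181,022.73 = $317,065.23
$317,065.23 exceeds the $211,000 cap, so the fee is capped at $211,000.00.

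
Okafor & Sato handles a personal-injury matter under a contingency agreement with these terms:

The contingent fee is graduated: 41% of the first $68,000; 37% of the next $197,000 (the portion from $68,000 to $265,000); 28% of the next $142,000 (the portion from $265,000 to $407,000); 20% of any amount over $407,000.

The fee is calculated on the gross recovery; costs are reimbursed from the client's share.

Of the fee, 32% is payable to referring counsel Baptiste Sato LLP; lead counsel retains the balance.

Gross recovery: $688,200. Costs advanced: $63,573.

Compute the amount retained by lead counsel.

$133,803.60

Fee base is the gross recovery, $688,200; costs are reimbursed separately.
First $68,000 at 41% = $27,880.00
Next $197,000 at 37% = $72,890.00
Next $142,000 at 28% = $39,760.00
Remaining $281,200 at 20% = $56,240.00
Fee: $27,880.00 + $72,890.00 + $39,760.00 + $56,240.00 = $196,770.00
Referral share: 32% of $196,770.00 = $62,966.40; lead counsel retains $196,770.00 − $62,966.40 = $133,803.60.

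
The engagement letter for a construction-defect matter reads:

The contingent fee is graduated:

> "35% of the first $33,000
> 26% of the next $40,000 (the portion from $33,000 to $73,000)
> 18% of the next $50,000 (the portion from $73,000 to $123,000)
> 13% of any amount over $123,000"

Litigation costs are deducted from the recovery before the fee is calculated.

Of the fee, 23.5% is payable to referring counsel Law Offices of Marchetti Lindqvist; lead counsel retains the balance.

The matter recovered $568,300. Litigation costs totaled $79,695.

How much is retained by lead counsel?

$60,036.17

Fee base (net of costs): $568,300 − $79,695 = $488,605
First $33,000 at 35% = $11,550.00
Next $40,000 at 26% = $10,400.00
Next $50,000 at 18% = $9,000.00
Remaining $365,605 at 13% = $47,528.65
Fee: $11,550.00 + $10,400.00 + $9,000.00 + $47,528.65 = $78,478.65
Referral share: 23.5% of $78,478.65 = $18,442.48; lead counsel retains $78,478.65 − $18,442.48 = $60,036.17.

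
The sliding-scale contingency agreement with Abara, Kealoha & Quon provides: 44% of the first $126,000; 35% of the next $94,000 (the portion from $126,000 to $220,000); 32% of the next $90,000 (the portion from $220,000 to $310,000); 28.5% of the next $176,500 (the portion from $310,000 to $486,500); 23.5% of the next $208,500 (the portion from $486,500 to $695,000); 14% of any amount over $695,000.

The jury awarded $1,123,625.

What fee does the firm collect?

First $126,000 at 44% = $55,440.00
Next $94,000 at 35% = $32,900.00
Next $90,000 at 32% = $28,800.00
Next $176,500 at 28.5% = $50,302.50
Next $208,500 at 23.5% = $48,997.50
Remaining $428,625 at 14% = $60,007.50
Fee: $55,440.00 + $32,900.00 + $28,800.00 + $50,302.50 + $48,997.50 + $60,007.50 = $276,447.50

$276,447.50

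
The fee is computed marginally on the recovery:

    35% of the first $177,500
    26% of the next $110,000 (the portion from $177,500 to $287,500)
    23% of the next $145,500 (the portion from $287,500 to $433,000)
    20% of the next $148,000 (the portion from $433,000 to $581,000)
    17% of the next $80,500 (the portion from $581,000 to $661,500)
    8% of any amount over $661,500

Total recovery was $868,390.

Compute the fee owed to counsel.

$184,026.20

First $177,500 at 35% = $62,125.00
Next $110,000 at 26% = $28,600.00
Next $145,500 at 23% = $33,465.00
Next $148,000 at 20% = $29,600.00
Next $80,500 at 17% = $13,685.00
Remaining $206,890 at 8% = $16,551.20
Fee: $62,125.00 + $28,600.00 + $33,465.00 + $29,600.00 + $13,685.00 + $16,551.20 = $184,026.20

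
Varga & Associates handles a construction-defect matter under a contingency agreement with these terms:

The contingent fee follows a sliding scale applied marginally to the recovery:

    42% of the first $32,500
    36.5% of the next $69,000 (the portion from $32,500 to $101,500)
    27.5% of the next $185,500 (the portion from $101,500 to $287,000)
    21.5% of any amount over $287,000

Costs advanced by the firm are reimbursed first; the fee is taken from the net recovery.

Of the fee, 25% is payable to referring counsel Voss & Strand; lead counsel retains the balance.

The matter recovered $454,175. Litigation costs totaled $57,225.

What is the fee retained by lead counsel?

Fee base (net of costs): $454,175 − $57,225 = $396,950
First $32,500 at 42% = $13,650.00
Next $69,000 at 36.5% = $25,185.00
Next $185,500 at 27.5% = $51,012.50
Remaining $109,950 at 21.5% = $23,639.25
Fee: $13,650.00 + $25,185.00 + $51,012.50 + $23,639.25 = $113,486.75
Referral share: 25% of $113,486.75 = $28,371.69; lead counsel retains $113,486.75 − $28,371.69 = $85,115.06.

$85,115.06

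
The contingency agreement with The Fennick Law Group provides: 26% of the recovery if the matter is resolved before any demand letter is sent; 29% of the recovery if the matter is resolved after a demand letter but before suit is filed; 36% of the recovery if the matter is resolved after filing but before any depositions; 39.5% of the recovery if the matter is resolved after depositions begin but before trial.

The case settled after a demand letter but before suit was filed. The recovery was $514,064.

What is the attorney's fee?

$149,078.56

The matter settled after a demand letter but before suit was filed, so the 29% rate applies.
$514,064 × 29% = $149,078.56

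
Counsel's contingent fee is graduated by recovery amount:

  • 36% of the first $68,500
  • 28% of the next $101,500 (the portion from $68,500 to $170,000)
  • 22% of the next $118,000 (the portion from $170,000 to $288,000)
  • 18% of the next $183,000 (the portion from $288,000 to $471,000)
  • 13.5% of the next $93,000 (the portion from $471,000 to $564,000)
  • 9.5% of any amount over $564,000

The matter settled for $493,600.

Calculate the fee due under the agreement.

First $68,500 at 36% = $24,660.00
Next $101,500 at 28% = $28,420.00
Next $118,000 at 22% = $25,960.00
Next $183,000 at 18% = $32,940.00
Remaining $22,600 at 13.5% = $3,051.00
Fee: $24,660.00 + $28,420.00 + $25,960.00 + $32,940.00 + $3,051.00 = $115,031.00

$115,031.00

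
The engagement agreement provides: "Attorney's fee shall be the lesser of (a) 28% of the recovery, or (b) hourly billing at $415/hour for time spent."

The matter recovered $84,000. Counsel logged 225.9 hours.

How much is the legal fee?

(a) 28% of $84,000 = $23,520.00
(b) 225.9 × $415 = $93,748.50
The lesser is (a): $23,520.00.

$23,520.00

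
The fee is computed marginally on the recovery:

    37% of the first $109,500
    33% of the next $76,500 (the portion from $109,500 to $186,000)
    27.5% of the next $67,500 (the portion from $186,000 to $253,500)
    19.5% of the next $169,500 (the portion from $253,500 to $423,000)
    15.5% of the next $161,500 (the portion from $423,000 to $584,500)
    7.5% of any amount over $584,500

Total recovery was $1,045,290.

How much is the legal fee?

First $109,500 at 37% = $40,515.00
Next $76,500 at 33% = $25,245.00
Next $67,500 at 27.5% = $18,562.50
Next $169,500 at 19.5% = $33,052.50
Next $161,500 at 15.5% = $25,032.50
Remaining $460,790 at 7.5% = $34,559.25
Fee: $40,515.00 + $25,245.00 + $18,562.50 + $33,052.50 + $25,032.50 + $34,559.25 = $176,966.75

$176,966.75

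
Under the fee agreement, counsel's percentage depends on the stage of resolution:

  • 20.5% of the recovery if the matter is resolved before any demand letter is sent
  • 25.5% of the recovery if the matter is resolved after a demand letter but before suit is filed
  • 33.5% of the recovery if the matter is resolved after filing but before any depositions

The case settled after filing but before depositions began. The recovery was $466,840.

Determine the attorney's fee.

$156,391.40

The matter settled after filing but before depositions began, so the 33.5% rate applies.
$466,840 × 33.5% = $156,391.40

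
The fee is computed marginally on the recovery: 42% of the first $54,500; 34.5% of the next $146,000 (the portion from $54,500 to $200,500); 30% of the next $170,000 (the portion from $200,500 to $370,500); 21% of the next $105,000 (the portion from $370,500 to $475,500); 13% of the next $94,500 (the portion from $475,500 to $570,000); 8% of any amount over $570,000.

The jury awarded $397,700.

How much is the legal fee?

First $54,500 at 42% = $22,890.00
Next $146,000 at 34.5% = $50,370.00
Next $170,000 at 30% = $51,000.00
Remaining $27,200 at 21% = $5,712.00
Fee: $22,890.00 + $50,370.00 + $51,000.00 + $5,712.00 = $129,972.00

$129,972.00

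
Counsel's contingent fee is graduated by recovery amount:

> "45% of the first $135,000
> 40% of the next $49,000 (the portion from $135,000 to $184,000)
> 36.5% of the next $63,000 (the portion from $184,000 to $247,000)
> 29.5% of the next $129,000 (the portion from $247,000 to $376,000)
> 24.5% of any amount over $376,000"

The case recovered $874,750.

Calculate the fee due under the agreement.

$263,593.75

First $135,000 at 45% = $60,750.00
Next $49,000 at 40% = $19,600.00
Next $63,000 at 36.5% = $22,995.00
Next $129,000 at 29.5% = $38,055.00
Remaining $498,750 at 24.5% = $122,193.75
Fee: $60,750.00 + $19,600.00 + $22,995.00 + $38,055.00 + $122,193.75 = $263,593.75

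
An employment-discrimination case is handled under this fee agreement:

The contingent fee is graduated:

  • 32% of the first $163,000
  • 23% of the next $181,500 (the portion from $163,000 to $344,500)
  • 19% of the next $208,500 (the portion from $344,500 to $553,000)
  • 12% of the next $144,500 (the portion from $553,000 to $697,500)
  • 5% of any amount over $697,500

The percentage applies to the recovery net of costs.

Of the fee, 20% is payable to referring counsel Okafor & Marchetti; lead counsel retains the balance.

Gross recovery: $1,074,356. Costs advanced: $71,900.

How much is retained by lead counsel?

$132,886.24

Fee base (net of costs): $1,074,356 − $71,900 = $1,002,456
First $163,000 at 32% = $52,160.00
Next $181,500 at 23% = $41,745.00
Next $208,500 at 19% = $39,615.00
Next $144,500 at 12% = $17,340.00
Remaining $304,956 at 5% = $15,247.80
Fee: $52,160.00 + $41,745.00 + $39,615.00 + $17,340.00 + $15,247.80 = $166,107.80
Referral share: 20% of $166,107.80 = $33,221.56; lead counsel retains $166,107.80 − $33,221.56 = $132,886.24.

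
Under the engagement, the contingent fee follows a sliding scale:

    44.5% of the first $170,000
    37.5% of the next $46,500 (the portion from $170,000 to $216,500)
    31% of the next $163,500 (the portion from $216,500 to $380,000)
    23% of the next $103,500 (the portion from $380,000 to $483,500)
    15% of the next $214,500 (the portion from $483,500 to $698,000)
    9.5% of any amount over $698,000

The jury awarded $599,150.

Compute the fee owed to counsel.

$184,925.00

First $170,000 at 44.5% = $75,650.00
Next $46,500 at 37.5% = $17,437.50
Next $163,500 at 31% = $50,685.00
Next $103,500 at 23% = $23,805.00
Remaining $115,650 at 15% = $17,347.50
Fee: $75,650.00 + $17,437.50 + $50,685.00 + $23,805.00 + $17,347.50 = $184,925.00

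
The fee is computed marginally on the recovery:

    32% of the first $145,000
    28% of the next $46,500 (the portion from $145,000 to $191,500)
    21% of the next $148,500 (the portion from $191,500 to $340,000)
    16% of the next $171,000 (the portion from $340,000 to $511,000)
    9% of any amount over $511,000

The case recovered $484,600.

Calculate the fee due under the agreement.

First $145,000 at 32% = $46,400.00
Next $46,500 at 28% = $13,020.00
Next $148,500 at 21% = $31,185.00
Remaining $144,600 at 16% = $23,136.00
Fee: $46,400.00 + $13,020.00 + $31,185.00 + $23,136.00 = $113,741.00

$113,741.00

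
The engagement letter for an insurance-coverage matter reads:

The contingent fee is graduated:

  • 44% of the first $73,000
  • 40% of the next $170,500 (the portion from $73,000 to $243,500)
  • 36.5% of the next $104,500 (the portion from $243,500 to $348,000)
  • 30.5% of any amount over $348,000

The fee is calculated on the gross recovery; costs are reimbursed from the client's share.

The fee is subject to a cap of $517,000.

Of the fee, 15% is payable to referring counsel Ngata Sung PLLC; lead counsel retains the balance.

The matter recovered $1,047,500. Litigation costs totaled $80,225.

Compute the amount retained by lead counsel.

Fee base is the gross recovery, $1,047,500; costs are reimbursed separately.
First $73,000 at 44% = $32,120.00
Next $170,500 at 40% = $68,200.00
Next $104,500 at 36.5% = $38,142.50
Remaining $699,500 at 30.5% = $213,347.50
Fee: $32,120.00 + $68,200.00 + $38,142.50 + $213,347.50 = $351,810.00
$351,810.00 is under the $517,000 cap.
Referral share: 15% of $351,810.00 = $52,771.50; lead counsel retains $351,810.00 − $52,771.50 = $299,038.50.

$299,038.50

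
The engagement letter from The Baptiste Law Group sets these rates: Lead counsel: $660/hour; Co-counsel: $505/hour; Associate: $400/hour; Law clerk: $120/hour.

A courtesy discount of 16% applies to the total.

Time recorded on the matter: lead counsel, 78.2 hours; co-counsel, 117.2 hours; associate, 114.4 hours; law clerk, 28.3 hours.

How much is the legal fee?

$134,361.36

Lead counsel: 78.2 × $660 = $51,612.00
Co-counsel: 117.2 × $505 = $59,186.00
Associate: 114.4 × $400 = $45,760.00
Law clerk: 28.3 × $120 = $3,396.00
Subtotal: $159,954.00
Less 16% discount: −$25,592.64
Total: $159,954.00 − $25,592.64 = $134,361.36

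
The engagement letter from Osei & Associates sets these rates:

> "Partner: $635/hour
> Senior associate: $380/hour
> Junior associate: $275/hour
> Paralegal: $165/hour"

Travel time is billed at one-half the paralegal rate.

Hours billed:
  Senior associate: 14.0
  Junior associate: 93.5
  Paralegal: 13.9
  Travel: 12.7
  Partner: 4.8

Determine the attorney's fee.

Partner: 4.8 × $635 = $3,048.00
Senior associate: 14.0 × $380 = $5,320.00
Junior associate: 93.5 × $275 = $25,712.50
Paralegal: 13.9 × $165 = $2,293.50
Subtotal: $3,048.00 + $5,320.00 + $25,712.50 + $2,293.50 = $36,374.00
Travel: 12.7 × ($165 ÷ 2) = 12.7 × $82.50 = $1,047.75
Total: $36,374.00 + $1,047.75 = $37,421.75

$37,421.75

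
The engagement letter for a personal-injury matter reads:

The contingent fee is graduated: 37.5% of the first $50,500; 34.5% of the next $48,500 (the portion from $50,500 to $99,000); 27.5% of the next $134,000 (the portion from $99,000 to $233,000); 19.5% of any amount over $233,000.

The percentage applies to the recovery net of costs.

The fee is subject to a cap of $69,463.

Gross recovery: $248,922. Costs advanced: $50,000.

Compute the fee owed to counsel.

Fee base (net of costs): $248,922 − $50,000 = $198,922
First $50,500 at 37.5% = $18,937.50
Next $48,500 at 34.5% = $16,732.50
Remaining $99,922 at 27.5% = $27,478.55
Fee: $18,937.50 + $16,732.50 + $27,478.55 = $63,148.55
$63,148.55 is under the $69,463 cap.

$63,148.55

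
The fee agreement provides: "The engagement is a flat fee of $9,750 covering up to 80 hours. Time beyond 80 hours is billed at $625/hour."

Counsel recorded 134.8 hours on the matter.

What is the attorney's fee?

Flat fee: $9,750.00
Excess hours: 134.8 − 80 = 54.8
Overrun: 54.8 × $625 = $34,250.00
Total: $9,750.00 + $34,250.00 = $44,000.00

$44,000.00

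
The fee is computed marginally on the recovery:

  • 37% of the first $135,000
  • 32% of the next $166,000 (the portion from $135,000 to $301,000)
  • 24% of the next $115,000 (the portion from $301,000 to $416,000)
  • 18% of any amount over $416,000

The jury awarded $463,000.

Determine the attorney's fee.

First $135,000 at 37% = $49,950.00
Next $166,000 at 32% = $53,120.00
Next $115,000 at 24% = $27,600.00
Remaining $47,000 at 18% = $8,460.00
Fee: $49,950.00 + $53,120.00 + $27,600.00 + $8,460.00 = $139,130.00

$139,130.00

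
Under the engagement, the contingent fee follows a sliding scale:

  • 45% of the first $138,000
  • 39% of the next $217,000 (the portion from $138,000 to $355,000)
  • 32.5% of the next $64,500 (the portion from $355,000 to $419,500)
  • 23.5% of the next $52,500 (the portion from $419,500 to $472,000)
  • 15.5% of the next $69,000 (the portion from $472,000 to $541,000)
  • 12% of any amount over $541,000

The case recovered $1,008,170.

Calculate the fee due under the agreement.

First $138,000 at 45% = $62,100.00
Next $217,000 at 39% = $84,630.00
Next $64,500 at 32.5% = $20,962.50
Next $52,500 at 23.5% = $12,337.50
Next $69,000 at 15.5% = $10,695.00
Remaining $467,170 at 12% = $56,060.40
Fee: $62,100.00 + $84,630.00 + $20,962.50 + $12,337.50 + $10,695.00 + $56,060.40 = $246,785.40

$246,785.40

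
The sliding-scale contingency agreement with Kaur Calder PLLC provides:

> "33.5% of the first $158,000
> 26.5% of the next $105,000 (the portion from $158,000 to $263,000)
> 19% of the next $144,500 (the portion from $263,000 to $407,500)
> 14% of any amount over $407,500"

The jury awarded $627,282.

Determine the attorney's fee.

First $158,000 at 33.5% = $52,930.00
Next $105,000 at 26.5% = $27,825.00
Next $144,500 at 19% = $27,455.00
Remaining $219,782 at 14% = $30,769.48
Fee: $52,930.00 + $27,825.00 + $27,455.00 + $30,769.48 = $138,979.48

$138,979.48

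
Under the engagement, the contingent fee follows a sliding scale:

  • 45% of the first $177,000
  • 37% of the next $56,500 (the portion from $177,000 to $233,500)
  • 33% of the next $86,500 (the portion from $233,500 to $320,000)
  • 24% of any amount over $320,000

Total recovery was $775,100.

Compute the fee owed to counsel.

$238,324.00

First $177,000 at 45% = $79,650.00
Next $56,500 at 37% = $20,905.00
Next $86,500 at 33% = $28,545.00
Remaining $455,100 at 24% = $109,224.00
Fee: $79,650.00 + $20,905.00 + $28,545.00 + $109,224.00 = $238,324.00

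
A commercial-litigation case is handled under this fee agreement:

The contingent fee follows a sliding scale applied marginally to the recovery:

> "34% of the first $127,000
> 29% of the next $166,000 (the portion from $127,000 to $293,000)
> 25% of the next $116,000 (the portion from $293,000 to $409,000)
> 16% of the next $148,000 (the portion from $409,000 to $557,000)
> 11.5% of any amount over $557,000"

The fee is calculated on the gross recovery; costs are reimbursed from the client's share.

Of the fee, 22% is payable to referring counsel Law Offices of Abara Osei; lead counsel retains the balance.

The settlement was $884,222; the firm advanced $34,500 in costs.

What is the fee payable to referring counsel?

Fee base is the gross recovery, $884,222; costs are reimbursed separately.
First $127,000 at 34% = $43,180.00
Next $166,000 at 29% = $48,140.00
Next $116,000 at 25% = $29,000.00
Next $148,000 at 16% = $23,680.00
Remaining $327,222 at 11.5% = $37,630.53
Fee: $43,180.00 + $48,140.00 + $29,000.00 + $23,680.00 + $37,630.53 = $181,630.53
Referral share: 22% of $181,630.53 = $39,958.72; lead counsel retains $181,630.53 − $39,958.72 = $141,671.81.

$39,958.72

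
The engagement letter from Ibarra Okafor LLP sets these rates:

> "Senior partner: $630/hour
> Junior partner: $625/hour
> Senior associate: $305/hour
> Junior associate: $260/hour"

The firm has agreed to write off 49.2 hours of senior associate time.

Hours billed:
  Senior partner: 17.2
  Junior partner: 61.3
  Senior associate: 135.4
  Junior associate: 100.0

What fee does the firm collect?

Senior partner: 17.2 × $630 = $10,836.00
Junior partner: 61.3 × $625 = $38,312.50
Senior associate: 135.4 × $305 = $41,297.00
Junior associate: 100.0 × $260 = $26,000.00
Subtotal: $116,445.50
Write-off: 49.2 × $305 = $15,006.00
Total: $116,445.50 − $15,006.00 = $101,439.50

$101,439.50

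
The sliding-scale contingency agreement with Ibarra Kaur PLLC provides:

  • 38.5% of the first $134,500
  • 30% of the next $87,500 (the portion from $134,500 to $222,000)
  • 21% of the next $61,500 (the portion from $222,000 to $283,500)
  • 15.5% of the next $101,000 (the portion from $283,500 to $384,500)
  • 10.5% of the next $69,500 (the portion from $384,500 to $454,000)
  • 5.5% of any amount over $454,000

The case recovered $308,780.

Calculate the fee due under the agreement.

First $134,500 at 38.5% = $51,782.50
Next $87,500 at 30% = $26,250.00
Next $61,500 at 21% = $12,915.00
Remaining $25,280 at 15.5% = $3,918.40
Fee: $51,782.50 + $26,250.00 + $12,915.00 + $3,918.40 = $94,865.90

$94,865.90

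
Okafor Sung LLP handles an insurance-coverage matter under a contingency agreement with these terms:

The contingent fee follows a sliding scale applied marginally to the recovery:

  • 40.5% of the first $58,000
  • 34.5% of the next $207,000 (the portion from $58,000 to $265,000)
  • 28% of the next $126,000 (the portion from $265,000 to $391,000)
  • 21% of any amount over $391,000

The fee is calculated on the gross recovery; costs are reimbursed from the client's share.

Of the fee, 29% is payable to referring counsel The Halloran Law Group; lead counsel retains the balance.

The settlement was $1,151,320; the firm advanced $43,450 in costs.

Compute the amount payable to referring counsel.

$84,057.14

Fee base is the gross recovery, $1,151,320; costs are reimbursed separately.
First $58,000 at 40.5% = $23,490.00
Next $207,000 at 34.5% = $71,415.00
Next $126,000 at 28% = $35,280.00
Remaining $760,320 at 21% = $159,667.20
Fee: $23,490.00 + $71,415.00 + $35,280.00 + $159,667.20 = $289,852.20
Referral share: 29% of $289,852.20 = $84,057.14; lead counsel retains $289,852.20 − $84,057.14 = $205,795.06.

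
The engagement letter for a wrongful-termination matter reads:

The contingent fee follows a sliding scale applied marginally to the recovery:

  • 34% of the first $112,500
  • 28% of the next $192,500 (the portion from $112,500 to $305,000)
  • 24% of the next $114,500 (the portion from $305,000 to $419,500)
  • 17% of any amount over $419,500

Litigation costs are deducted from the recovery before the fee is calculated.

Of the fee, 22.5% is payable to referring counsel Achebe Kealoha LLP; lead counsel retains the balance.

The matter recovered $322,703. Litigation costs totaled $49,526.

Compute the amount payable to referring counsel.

$18,728.90

Fee base (net of costs): $322,703 − $49,526 = $273,177
First $112,500 at 34% = $38,250.00
Remaining $160,677 at 28% = $44,989.56
Fee: $38,250.00 + $44,989.56 = $83,239.56
Referral share: 22.5% of $83,239.56 = $18,728.90; lead counsel retains $83,239.56 − $18,728.90 = $64,510.66.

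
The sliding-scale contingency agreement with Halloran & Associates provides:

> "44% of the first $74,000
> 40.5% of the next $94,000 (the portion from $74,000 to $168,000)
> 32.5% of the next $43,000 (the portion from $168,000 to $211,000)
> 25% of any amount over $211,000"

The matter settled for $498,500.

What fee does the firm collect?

First $74,000 at 44% = $32,560.00
Next $94,000 at 40.5% = $38,070.00
Next $43,000 at 32.5% = $13,975.00
Remaining $287,500 at 25% = $71,875.00
Fee: $32,560.00 + $38,070.00 + $13,975.00 + $71,875.00 = $156,480.00

$156,480.00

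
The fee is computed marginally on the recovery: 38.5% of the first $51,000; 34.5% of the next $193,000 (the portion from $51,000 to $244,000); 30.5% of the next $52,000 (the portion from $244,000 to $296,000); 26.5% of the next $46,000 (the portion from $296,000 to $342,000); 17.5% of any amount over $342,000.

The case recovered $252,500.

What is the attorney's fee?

First $51,000 at 38.5% = $19,635.00
Next $193,000 at 34.5% = $66,585.00
Remaining $8,500 at 30.5% = $2,592.50
Fee: $19,635.00 + $66,585.00 + $2,592.50 = $88,812.50

$88,812.50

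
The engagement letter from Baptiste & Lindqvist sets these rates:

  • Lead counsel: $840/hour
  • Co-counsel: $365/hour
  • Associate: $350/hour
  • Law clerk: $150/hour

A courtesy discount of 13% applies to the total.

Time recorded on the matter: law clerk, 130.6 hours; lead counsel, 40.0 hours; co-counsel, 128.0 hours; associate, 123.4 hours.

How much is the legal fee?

Lead counsel: 40.0 × $840 = $33,600.00
Co-counsel: 128.0 × $365 = $46,720.00
Associate: 123.4 × $350 = $43,190.00
Law clerk: 130.6 × $150 = $19,590.00
Subtotal: $143,100.00
Less 13% discount: −$18,603.00
Total: $143,100.00 − $18,603.00 = $124,497.00

$124,497.00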